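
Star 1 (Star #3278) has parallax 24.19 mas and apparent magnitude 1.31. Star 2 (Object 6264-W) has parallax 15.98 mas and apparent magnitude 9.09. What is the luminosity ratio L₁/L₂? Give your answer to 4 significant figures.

d₁ = 1/p₁ = 1/0.02419″ = 41.339 pc; d₂ = 1/p₂ = 1/0.01598″ = 62.578 pc.
M₁ = m₁ − 5 log₁₀ d₁ + 5 = 1.31 − 8.0818 + 5 = -1.7718.
M₂ = 9.09 − 8.9821 + 5 = 5.1079.
L₁/L₂ = 10^(0.4(M₂ − M₁)) = 10^(0.4 × 6.8797) = 10^2.75188 = 564.78.

L₁/L₂ = 564.8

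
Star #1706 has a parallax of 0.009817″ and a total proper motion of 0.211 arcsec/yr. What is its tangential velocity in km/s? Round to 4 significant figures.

101.9 km/s

d = 1/p = 1/0.009817″ = 101.86 pc.
v_t = 4.74 × μ × d = 4.74 × 0.211 × 101.86 = 101.87 km/s.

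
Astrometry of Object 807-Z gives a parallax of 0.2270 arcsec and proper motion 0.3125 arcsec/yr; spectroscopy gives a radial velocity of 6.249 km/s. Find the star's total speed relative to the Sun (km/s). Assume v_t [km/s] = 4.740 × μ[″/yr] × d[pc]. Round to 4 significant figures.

9.035 km/s

d = 1/p = 1/0.2270″ = 4.4053 pc.
v_t = 4.740 μ d = 4.740 × 0.3125 × 4.4053 = 6.5254 km/s.
v = √(v_r² + v_t²) = √(6.249² + 6.5254²) = √81.6308 = 9.035 km/s.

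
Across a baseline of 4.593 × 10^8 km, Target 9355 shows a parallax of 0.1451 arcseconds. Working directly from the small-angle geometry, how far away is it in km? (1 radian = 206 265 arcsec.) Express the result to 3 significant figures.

6.53 × 10^14 km

θ = 0.1451″ = 0.1451/206265 = 7.0346 × 10^-7 rad.
d = B/θ = (4.593 × 10^8) / (7.0346 × 10^-7) = 6.5292 × 10^14 km.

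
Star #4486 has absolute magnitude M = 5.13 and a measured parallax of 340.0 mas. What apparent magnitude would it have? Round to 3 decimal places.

d = 1/p = 1/0.3400″ = 2.9412 pc.
m − M = 5 log₁₀ d − 5 = 5 log₁₀(2.9412) − 5 = 2.3426 − 5 = -2.6574.
m = M + (m − M) = 5.13 + (-2.6574) = 2.473.

m = 2.473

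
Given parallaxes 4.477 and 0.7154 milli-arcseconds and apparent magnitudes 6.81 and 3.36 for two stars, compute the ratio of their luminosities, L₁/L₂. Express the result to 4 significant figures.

d₁ = 1/p₁ = 1/0.004477″ = 223.36 pc; d₂ = 1/p₂ = 1/0.0007154″ = 1397.8 pc.
M₁ = m₁ − 5 log₁₀ d₁ + 5 = 6.81 − 11.7450 + 5 = 0.0650.
M₂ = 3.36 − 15.7272 + 5 = -7.3672.
L₁/L₂ = 10^(0.4(M₂ − M₁)) = 10^(0.4 × (-7.4322)) = 10^(-2.97288) = 0.0010644.

L₁/L₂ = 0.001064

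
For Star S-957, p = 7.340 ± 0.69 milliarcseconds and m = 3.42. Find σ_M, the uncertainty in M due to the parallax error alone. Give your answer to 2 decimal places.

M = m − 5 log₁₀ d + 5 = m + 5 log₁₀ p + 5, so ∂M/∂p = 5/(p ln 10).
σ_M = (5/ln 10) · (σ_p/p) = 2.1715 × 0.69/7.340 = 2.1715 × 0.094005 = 0.20413.

σ_M = 0.20 mag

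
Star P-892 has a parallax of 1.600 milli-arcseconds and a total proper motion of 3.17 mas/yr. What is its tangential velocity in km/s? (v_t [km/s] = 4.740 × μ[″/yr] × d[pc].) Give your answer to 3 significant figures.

d = 1/p = 1/0.001600″ = 625 pc.
μ = 3.17 mas/yr = 0.00317 ″/yr.
v_t = 4.74 × μ × d = 4.74 × 0.00317 × 625 = 9.3911 km/s.

9.39 km/s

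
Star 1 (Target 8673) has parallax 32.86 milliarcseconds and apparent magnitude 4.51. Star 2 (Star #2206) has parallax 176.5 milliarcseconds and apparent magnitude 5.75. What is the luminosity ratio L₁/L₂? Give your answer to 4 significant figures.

d₁ = 1/p₁ = 1/0.03286″ = 30.432 pc; d₂ = 1/p₂ = 1/0.1765″ = 5.6657 pc.
M₁ = m₁ − 5 log₁₀ d₁ + 5 = 4.51 − 7.4167 + 5 = 2.0933.
M₂ = 5.75 − 3.7663 + 5 = 6.9837.
L₁/L₂ = 10^(0.4(M₂ − M₁)) = 10^(0.4 × 4.8904) = 10^1.95616 = 90.398.

L₁/L₂ = 90.40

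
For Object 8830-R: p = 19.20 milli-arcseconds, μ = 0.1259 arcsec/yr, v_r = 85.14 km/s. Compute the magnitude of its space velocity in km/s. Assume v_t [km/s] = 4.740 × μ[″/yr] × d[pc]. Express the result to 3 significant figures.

90.6 km/s

d = 1/p = 1/0.01920″ = 52.083 pc.
v_t = 4.740 μ d = 4.740 × 0.1259 × 52.083 = 31.081 km/s.
v = √(v_r² + v_t²) = √(85.14² + 31.081²) = √8214.85 = 90.636 km/s.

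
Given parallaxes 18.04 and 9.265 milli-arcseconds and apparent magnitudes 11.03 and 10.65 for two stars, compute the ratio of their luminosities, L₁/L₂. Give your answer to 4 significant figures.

d₁ = 1/p₁ = 1/0.01804″ = 55.432 pc; d₂ = 1/p₂ = 1/0.009265″ = 107.93 pc.
M₁ = m₁ − 5 log₁₀ d₁ + 5 = 11.03 − 8.7188 + 5 = 7.3112.
M₂ = 10.65 − 10.1657 + 5 = 5.4843.
L₁/L₂ = 10^(0.4(M₂ − M₁)) = 10^(0.4 × (-1.8269)) = 10^(-0.73076) = 0.18588.

L₁/L₂ = 0.1859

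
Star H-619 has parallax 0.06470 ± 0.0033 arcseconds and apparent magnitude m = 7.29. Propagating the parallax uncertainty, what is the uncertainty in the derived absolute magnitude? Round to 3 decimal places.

σ_M = 0.111 mag

M = m − 5 log₁₀ d + 5 = m + 5 log₁₀ p + 5, so ∂M/∂p = 5/(p ln 10).
σ_M = (5/ln 10) · (σ_p/p) = 2.1715 × 0.0033/0.06470 = 2.1715 × 0.051005 = 0.11076.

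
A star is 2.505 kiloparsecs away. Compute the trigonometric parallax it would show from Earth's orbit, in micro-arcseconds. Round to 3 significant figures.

399 μas

d = 2.505 kpc = 2505 pc.
p = 1/d = 1/2505 = 0.0003992 arcsec.
= 0.0003992 × 10⁶ = 399.2 μas.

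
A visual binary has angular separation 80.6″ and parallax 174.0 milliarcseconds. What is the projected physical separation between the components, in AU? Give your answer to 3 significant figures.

d = 1/p = 1/0.1740″ = 5.7471 pc.
At distance d (pc), an angle of θ arcsec spans θ·d AU: s = 80.6 × 5.7471 = 463.22 AU.

463 AU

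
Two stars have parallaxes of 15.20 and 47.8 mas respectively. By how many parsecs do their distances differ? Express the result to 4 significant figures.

d_A = 1/0.01520″ = 65.789 pc; d_B = 1/0.04780″ = 20.921 pc.
|d_B − d_A| = |20.921 − 65.789| = 44.868 pc.

44.87 pc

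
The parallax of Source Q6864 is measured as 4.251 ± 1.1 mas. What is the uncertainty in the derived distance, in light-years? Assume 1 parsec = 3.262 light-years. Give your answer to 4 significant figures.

198.6 ly

d = 1/p, so σ_d = σ_p / p².
σ_d = 0.00110 / (0.004251)² = 0.00110 / 0.000018071 = 60.871 pc = 60.871 × 3.262 ly = 198.56 ly.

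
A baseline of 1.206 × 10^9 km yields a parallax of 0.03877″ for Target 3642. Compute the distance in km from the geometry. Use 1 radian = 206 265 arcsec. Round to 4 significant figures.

6.416 × 10^15 km

θ = 0.03877″ = 0.03877/206265 = 1.8796 × 10^-7 rad.
d = B/θ = (1.206 × 10^9) / (1.8796 × 10^-7) = 6.4163 × 10^15 km.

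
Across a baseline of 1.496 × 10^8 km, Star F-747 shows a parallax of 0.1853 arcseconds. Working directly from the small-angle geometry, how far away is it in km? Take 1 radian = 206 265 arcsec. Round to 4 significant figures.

θ = 0.1853″ = 0.1853/206265 = 8.9836 × 10^-7 rad.
d = B/θ = (1.496 × 10^8) / (8.9836 × 10^-7) = 1.6653 × 10^14 km.

1.665 × 10^14 km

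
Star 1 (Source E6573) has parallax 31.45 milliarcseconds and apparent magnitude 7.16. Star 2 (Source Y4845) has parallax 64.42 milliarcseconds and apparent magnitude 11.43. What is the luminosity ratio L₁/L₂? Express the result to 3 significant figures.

L₁/L₂ = 214

d₁ = 1/p₁ = 1/0.03145″ = 31.797 pc; d₂ = 1/p₂ = 1/0.06442″ = 15.523 pc.
M₁ = m₁ − 5 log₁₀ d₁ + 5 = 7.16 − 7.5119 + 5 = 4.6481.
M₂ = 11.43 − 5.9549 + 5 = 10.4751.
L₁/L₂ = 10^(0.4(M₂ − M₁)) = 10^(0.4 × 5.8270) = 10^2.33080 = 214.19.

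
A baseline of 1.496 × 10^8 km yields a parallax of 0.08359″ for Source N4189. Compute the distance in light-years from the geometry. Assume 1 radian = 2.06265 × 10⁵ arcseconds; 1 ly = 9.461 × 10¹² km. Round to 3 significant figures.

39.0 ly

θ = 0.08359″ = 0.08359/206265 = 4.0526 × 10^-7 rad.
d = B/θ = (1.496 × 10^8) / (4.0526 × 10^-7) = 3.6915 × 10^14 km = (3.6915 × 10^14) / (9.461 × 10^12) ly = 39.018 ly.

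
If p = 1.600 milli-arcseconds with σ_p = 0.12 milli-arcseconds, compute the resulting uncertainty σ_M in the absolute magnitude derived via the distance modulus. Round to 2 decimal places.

M = m − 5 log₁₀ d + 5 = m + 5 log₁₀ p + 5, so ∂M/∂p = 5/(p ln 10).
σ_M = (5/ln 10) · (σ_p/p) = 2.1715 × 0.12/1.600 = 2.1715 × 0.075 = 0.16286.

σ_M = 0.16 mag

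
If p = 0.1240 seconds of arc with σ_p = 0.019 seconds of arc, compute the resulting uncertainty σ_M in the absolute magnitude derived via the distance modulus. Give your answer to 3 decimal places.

M = m − 5 log₁₀ d + 5 = m + 5 log₁₀ p + 5, so ∂M/∂p = 5/(p ln 10).
σ_M = (5/ln 10) · (σ_p/p) = 2.1715 × 0.019/0.1240 = 2.1715 × 0.15323 = 0.33274.

σ_M = 0.333 mag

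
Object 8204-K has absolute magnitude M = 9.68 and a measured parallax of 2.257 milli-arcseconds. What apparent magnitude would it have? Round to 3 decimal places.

m = 17.912

d = 1/p = 1/0.002257″ = 443.07 pc.
m − M = 5 log₁₀ d − 5 = 5 log₁₀(443.07) − 5 = 13.2324 − 5 = 8.2324.
m = M + (m − M) = 9.68 + 8.2324 = 17.912.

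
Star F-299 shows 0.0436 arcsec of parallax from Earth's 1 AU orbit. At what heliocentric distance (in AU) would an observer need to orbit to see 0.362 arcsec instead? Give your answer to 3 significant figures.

Parallax scales linearly with baseline: p ∝ B, so B = p_target / p_Earth × 1 AU.
B = 0.362 / 0.0436 = 8.3028 AU.

8.30 AU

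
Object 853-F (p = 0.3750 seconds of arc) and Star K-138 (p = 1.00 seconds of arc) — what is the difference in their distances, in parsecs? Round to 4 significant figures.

1.667 pc

d_A = 1/0.3750″ = 2.6667 pc; d_B = 1/1.000″ = 1 pc.
|d_B − d_A| = |1 − 2.6667| = 1.6667 pc.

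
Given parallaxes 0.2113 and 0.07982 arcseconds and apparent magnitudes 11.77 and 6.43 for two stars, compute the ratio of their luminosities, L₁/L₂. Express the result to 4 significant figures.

L₁/L₂ = 0.001043

d₁ = 1/p₁ = 1/0.2113″ = 4.7326 pc; d₂ = 1/p₂ = 1/0.07982″ = 12.528 pc.
M₁ = m₁ − 5 log₁₀ d₁ + 5 = 11.77 − 3.3755 + 5 = 13.3945.
M₂ = 6.43 − 5.4894 + 5 = 5.9406.
L₁/L₂ = 10^(0.4(M₂ − M₁)) = 10^(0.4 × (-7.4539)) = 10^(-2.98156) = 0.0010434.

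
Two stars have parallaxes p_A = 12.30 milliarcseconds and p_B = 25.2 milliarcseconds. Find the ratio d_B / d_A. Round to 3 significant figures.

Since d = 1/p, d_B/d_A = p_A/p_B.
= 12.30 / 25.2 = 0.4881.

0.488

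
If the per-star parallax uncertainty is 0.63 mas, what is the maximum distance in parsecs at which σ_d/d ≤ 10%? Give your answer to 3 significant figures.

159 pc

σ_d/d = σ_p/p, so the condition is σ_p/p ≤ 0.10, i.e. p ≥ σ_p/0.10.
p_min = 0.63/0.10 = 6.3 mas = 0.0063 arcsec.
d_max = 1/p_min = 1/0.0063 = 158.73 pc.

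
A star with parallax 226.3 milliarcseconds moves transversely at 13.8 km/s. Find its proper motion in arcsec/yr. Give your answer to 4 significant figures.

d = 1/p = 1/0.2263″ = 4.4189 pc.
μ = v_t / (4.74 d) = 13.8 / (4.74 × 4.4189) = 13.8 / 20.946 = 0.65884 ″/yr.

0.6588 arcsec/yr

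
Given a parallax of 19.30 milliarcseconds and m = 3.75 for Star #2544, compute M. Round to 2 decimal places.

M = 0.18

d = 1/p = 1/0.01930″ = 51.813 pc.
m − M = 5 log₁₀(51.813) − 5 = 8.5722 − 5 = 3.5722.
M = m − (m − M) = 3.75 − 3.5722 = 0.18.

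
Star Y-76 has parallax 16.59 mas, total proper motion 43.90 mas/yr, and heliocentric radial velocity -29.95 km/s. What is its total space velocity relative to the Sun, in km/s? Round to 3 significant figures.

32.5 km/s

d = 1/p = 1/0.01659″ = 60.277 pc.
μ = 43.90 mas/yr = 0.04390 ″/yr.
v_t = 4.740 μ d = 4.740 × 0.04390 × 60.277 = 12.543 km/s.
v = √(v_r² + v_t²) = √((-29.95)² + 12.543²) = √1054.33 = 32.47 km/s.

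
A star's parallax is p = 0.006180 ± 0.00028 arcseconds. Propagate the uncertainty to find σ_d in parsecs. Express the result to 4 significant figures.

7.331 pc

d = 1/p, so σ_d = σ_p / p².
σ_d = 0.000280 / (0.006180)² = 0.000280 / 0.000038192 = 7.3314 pc.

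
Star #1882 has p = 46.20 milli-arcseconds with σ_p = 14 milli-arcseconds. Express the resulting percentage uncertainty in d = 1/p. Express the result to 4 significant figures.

For d = 1/p, |σ_d/d| = |σ_p/p|.
σ_p/p = 14 / 46.20 = 0.30303 = 30.303%.

30.30%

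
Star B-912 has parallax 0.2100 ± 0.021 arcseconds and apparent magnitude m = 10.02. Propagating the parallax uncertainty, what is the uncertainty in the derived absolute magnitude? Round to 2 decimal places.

σ_M = 0.22 mag

M = m − 5 log₁₀ d + 5 = m + 5 log₁₀ p + 5, so ∂M/∂p = 5/(p ln 10).
σ_M = (5/ln 10) · (σ_p/p) = 2.1715 × 0.021/0.2100 = 2.1715 × 0.1 = 0.21715.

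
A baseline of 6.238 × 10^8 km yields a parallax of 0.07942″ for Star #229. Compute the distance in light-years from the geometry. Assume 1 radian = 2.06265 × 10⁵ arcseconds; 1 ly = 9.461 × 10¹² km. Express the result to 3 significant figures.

171 ly

θ = 0.07942″ = 0.07942/206265 = 3.8504 × 10^-7 rad.
d = B/θ = (6.238 × 10^8) / (3.8504 × 10^-7) = 1.6201 × 10^15 km = (1.6201 × 10^15) / (9.461 × 10^12) ly = 171.24 ly.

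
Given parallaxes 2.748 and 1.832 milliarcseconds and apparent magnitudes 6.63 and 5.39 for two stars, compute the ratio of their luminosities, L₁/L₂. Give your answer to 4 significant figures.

d₁ = 1/p₁ = 1/0.002748″ = 363.9 pc; d₂ = 1/p₂ = 1/0.001832″ = 545.85 pc.
M₁ = m₁ − 5 log₁₀ d₁ + 5 = 6.63 − 12.8049 + 5 = -1.1749.
M₂ = 5.39 − 13.6854 + 5 = -3.2954.
L₁/L₂ = 10^(0.4(M₂ − M₁)) = 10^(0.4 × (-2.1205)) = 10^(-0.84820) = 0.14184.

L₁/L₂ = 0.1418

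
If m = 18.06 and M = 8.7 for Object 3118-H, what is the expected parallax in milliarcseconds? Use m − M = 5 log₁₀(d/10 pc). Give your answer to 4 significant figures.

1.343 mas

m − M = 18.06 − 8.7 = 9.36.
d = 10^((m−M)/5 + 1) = 10^2.872 = 744.73 pc.
p = 1/d = 1/744.73 = 0.0013428 arcsec = 1.3428 mas.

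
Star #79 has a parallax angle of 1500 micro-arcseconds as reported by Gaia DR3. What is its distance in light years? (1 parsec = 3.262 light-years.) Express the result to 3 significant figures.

2170 light years

p = 1500 micro-arcseconds = 0.001500 arcsec.
d = 1/p = 1/0.001500 = 666.67 pc.
In light-years: 666.67 × 3.262 = 2174.7 ly.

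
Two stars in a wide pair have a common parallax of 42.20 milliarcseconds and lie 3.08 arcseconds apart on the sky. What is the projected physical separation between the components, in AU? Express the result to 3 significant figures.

d = 1/p = 1/0.04220″ = 23.697 pc.
At distance d (pc), an angle of θ arcsec spans θ·d AU: s = 3.08 × 23.697 = 72.987 AU.

73.0 AU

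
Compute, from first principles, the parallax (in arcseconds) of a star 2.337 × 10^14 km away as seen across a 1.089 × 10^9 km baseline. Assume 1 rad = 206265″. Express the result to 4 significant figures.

θ ≈ B/d = (1.089 × 10^9) / (2.337 × 10^14) = 4.6598 × 10^-6 rad.
In arcseconds: 4.6598 × 10^-6 × 206265 = 0.96115″.

0.9612 arcsec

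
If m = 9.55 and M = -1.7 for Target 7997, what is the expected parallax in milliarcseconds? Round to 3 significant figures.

m − M = 9.55 − (-1.7) = 11.25.
d = 10^((m−M)/5 + 1) = 10^3.250 = 1778.3 pc.
p = 1/d = 1/1778.3 = 0.00056233 arcsec = 0.56233 mas.

0.562 mas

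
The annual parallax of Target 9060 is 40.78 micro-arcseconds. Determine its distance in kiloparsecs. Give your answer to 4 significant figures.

24.52 kpc

p = 40.78 micro-arcseconds = 0.00004078 arcsec.
d = 1/p = 1/0.00004078 = 24522 pc.
= 24.522 kpc.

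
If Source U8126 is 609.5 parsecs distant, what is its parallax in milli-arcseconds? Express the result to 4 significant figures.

1.641 mas

p = 1/d = 1/609.5 = 0.0016407 arcsec.
= 0.0016407 × 1000 = 1.6407 mas.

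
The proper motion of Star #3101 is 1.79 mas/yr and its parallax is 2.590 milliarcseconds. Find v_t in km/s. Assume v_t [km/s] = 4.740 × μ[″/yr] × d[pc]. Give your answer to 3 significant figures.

3.28 km/s

d = 1/p = 1/0.002590″ = 386.1 pc.
μ = 1.79 mas/yr = 0.00179 ″/yr.
v_t = 4.74 × μ × d = 4.74 × 0.00179 × 386.1 = 3.2759 km/s.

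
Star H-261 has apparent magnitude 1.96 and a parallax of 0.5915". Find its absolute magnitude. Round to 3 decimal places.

M = 5.820

d = 1/p = 1/0.5915″ = 1.6906 pc.
m − M = 5 log₁₀(1.6906) − 5 = 1.1402 − 5 = -3.8598.
M = m − (m − M) = 1.96 − (-3.8598) = 5.820.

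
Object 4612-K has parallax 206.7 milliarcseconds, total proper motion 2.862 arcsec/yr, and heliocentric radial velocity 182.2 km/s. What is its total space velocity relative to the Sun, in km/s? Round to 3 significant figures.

d = 1/p = 1/0.2067″ = 4.8379 pc.
v_t = 4.740 μ d = 4.740 × 2.862 × 4.8379 = 65.63 km/s.
v = √(v_r² + v_t²) = √(182.2² + 65.63²) = √37504.1 = 193.66 km/s.

194 km/s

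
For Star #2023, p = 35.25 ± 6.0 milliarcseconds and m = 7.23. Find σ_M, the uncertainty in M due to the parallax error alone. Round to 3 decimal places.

σ_M = 0.370 mag

M = m − 5 log₁₀ d + 5 = m + 5 log₁₀ p + 5, so ∂M/∂p = 5/(p ln 10).
σ_M = (5/ln 10) · (σ_p/p) = 2.1715 × 6.0/35.25 = 2.1715 × 0.17021 = 0.36961.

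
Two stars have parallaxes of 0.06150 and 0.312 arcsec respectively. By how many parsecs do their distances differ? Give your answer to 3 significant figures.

13.1 pc

d_A = 1/0.06150″ = 16.26 pc; d_B = 1/0.3120″ = 3.2051 pc.
|d_B − d_A| = |3.2051 − 16.26| = 13.055 pc.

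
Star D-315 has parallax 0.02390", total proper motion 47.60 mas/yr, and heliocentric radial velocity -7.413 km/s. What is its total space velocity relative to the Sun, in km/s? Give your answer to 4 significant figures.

12.00 km/s

d = 1/p = 1/0.02390″ = 41.841 pc.
μ = 47.60 mas/yr = 0.04760 ″/yr.
v_t = 4.740 μ d = 4.740 × 0.04760 × 41.841 = 9.4403 km/s.
v = √(v_r² + v_t²) = √((-7.413)² + 9.4403²) = √144.072 = 12.003 km/s.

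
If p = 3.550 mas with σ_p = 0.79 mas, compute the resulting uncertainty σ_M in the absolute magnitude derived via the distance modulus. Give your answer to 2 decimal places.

σ_M = 0.48 mag

M = m − 5 log₁₀ d + 5 = m + 5 log₁₀ p + 5, so ∂M/∂p = 5/(p ln 10).
σ_M = (5/ln 10) · (σ_p/p) = 2.1715 × 0.79/3.550 = 2.1715 × 0.22254 = 0.48325.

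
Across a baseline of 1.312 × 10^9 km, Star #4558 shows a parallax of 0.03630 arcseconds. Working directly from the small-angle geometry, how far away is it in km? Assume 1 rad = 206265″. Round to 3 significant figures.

θ = 0.03630″ = 0.03630/206265 = 1.7599 × 10^-7 rad.
d = B/θ = (1.312 × 10^9) / (1.7599 × 10^-7) = 7.4550 × 10^15 km.

7.46 × 10^15 km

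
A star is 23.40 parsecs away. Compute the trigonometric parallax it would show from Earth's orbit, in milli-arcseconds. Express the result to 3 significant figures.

42.7 mas

p = 1/d = 1/23.4 = 0.042735 arcsec.
= 0.042735 × 1000 = 42.735 mas.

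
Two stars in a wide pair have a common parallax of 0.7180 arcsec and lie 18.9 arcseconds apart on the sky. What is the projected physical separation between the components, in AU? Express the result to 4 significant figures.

26.32 AU

d = 1/p = 1/0.7180″ = 1.3928 pc.
At distance d (pc), an angle of θ arcsec spans θ·d AU: s = 18.9 × 1.3928 = 26.324 AU.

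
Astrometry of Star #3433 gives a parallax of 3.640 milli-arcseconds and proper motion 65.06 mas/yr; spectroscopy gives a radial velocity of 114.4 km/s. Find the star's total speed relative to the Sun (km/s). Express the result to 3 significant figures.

142 km/s

d = 1/p = 1/0.003640″ = 274.73 pc.
μ = 65.06 mas/yr = 0.06506 ″/yr.
v_t = 4.740 μ d = 4.740 × 0.06506 × 274.73 = 84.722 km/s.
v = √(v_r² + v_t²) = √(114.4² + 84.722²) = √20265.2 = 142.36 km/s.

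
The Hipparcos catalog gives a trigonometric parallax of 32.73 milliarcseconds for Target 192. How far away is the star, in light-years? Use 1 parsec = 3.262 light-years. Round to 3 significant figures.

99.7 light years

p = 32.73 milliarcseconds = 0.03273 arcsec.
d = 1/p = 1/0.03273 = 30.553 pc.
In light-years: 30.553 × 3.262 = 99.664 ly.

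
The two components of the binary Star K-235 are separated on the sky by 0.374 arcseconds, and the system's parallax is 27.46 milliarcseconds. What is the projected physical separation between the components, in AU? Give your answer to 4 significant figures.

13.62 AU

d = 1/p = 1/0.02746″ = 36.417 pc.
At distance d (pc), an angle of θ arcsec spans θ·d AU: s = 0.374 × 36.417 = 13.62 AU.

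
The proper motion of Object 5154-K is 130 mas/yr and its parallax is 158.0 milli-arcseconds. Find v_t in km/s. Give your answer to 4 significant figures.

3.900 km/s

d = 1/p = 1/0.1580″ = 6.3291 pc.
μ = 130 mas/yr = 0.130 ″/yr.
v_t = 4.74 × μ × d = 4.74 × 0.130 × 6.3291 = 3.9 km/s.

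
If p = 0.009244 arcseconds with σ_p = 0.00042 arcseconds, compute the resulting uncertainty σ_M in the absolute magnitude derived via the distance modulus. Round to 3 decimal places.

M = m − 5 log₁₀ d + 5 = m + 5 log₁₀ p + 5, so ∂M/∂p = 5/(p ln 10).
σ_M = (5/ln 10) · (σ_p/p) = 2.1715 × 0.00042/0.009244 = 2.1715 × 0.045435 = 0.098662.

σ_M = 0.099 mag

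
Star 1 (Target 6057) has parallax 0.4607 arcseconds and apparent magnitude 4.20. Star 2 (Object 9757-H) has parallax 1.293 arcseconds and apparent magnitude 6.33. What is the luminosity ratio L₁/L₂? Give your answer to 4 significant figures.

L₁/L₂ = 56.02

d₁ = 1/p₁ = 1/0.4607″ = 2.1706 pc; d₂ = 1/p₂ = 1/1.293″ = 0.7734 pc.
M₁ = m₁ − 5 log₁₀ d₁ + 5 = 4.20 − 1.6829 + 5 = 7.5171.
M₂ = 6.33 − (-0.5580) + 5 = 11.8880.
L₁/L₂ = 10^(0.4(M₂ − M₁)) = 10^(0.4 × 4.3709) = 10^1.74836 = 56.022.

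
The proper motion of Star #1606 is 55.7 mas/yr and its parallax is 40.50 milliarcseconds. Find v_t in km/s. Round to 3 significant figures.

6.52 km/s

d = 1/p = 1/0.04050″ = 24.691 pc.
μ = 55.7 mas/yr = 0.0557 ″/yr.
v_t = 4.74 × μ × d = 4.74 × 0.0557 × 24.691 = 6.5189 km/s.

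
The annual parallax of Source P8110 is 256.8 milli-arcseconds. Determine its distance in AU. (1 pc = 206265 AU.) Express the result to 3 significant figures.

p = 256.8 milli-arcseconds = 0.2568 arcsec.
d = 1/p = 1/0.2568 = 3.8941 pc.
In AU: 3.8941 × 206265 = 8.0322 × 10^5 AU.

803000 AU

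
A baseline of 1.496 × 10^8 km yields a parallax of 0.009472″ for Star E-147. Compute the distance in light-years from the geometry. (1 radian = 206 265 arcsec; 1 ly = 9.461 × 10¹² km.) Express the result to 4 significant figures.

θ = 0.009472″ = 0.009472/206265 = 4.5922 × 10^-8 rad.
d = B/θ = (1.496 × 10^8) / (4.5922 × 10^-8) = 3.2577 × 10^15 km = (3.2577 × 10^15) / (9.461 × 10^12) ly = 344.33 ly.

344.3 ly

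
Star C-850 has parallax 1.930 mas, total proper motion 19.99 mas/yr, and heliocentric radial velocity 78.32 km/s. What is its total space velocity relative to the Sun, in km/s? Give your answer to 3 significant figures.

92.4 km/s

d = 1/p = 1/0.001930″ = 518.13 pc.
μ = 19.99 mas/yr = 0.01999 ″/yr.
v_t = 4.740 μ d = 4.740 × 0.01999 × 518.13 = 49.094 km/s.
v = √(v_r² + v_t²) = √(78.32² + 49.094²) = √8544.24 = 92.435 km/s.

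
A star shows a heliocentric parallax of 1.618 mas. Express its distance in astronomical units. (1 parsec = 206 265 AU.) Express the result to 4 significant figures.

p = 1.618 mas = 0.001618 arcsec.
d = 1/p = 1/0.001618 = 618.05 pc.
In AU: 618.05 × 206265 = 1.2748 × 10^8 AU.

1.275 × 10^8 AU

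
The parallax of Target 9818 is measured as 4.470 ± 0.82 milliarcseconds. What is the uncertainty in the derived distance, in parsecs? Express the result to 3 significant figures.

d = 1/p, so σ_d = σ_p / p².
σ_d = 0.000820 / (0.004470)² = 0.000820 / 0.000019981 = 41.039 pc.

41.0 pc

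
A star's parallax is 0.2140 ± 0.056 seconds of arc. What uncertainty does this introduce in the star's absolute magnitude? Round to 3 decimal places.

M = m − 5 log₁₀ d + 5 = m + 5 log₁₀ p + 5, so ∂M/∂p = 5/(p ln 10).
σ_M = (5/ln 10) · (σ_p/p) = 2.1715 × 0.056/0.2140 = 2.1715 × 0.26168 = 0.56824.

σ_M = 0.568 mag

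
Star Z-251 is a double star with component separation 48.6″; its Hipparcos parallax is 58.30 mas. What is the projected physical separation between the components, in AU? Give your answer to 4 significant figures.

d = 1/p = 1/0.05830″ = 17.153 pc.
At distance d (pc), an angle of θ arcsec spans θ·d AU: s = 48.6 × 17.153 = 833.64 AU.

833.6 AU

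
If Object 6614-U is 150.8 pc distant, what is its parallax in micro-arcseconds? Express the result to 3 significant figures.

p = 1/d = 1/150.8 = 0.0066313 arcsec.
= 0.0066313 × 10⁶ = 6631.3 μas.

6630 μas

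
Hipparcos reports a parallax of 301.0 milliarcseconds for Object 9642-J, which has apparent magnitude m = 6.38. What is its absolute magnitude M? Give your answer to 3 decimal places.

M = 8.773

d = 1/p = 1/0.3010″ = 3.3223 pc.
m − M = 5 log₁₀(3.3223) − 5 = 2.6072 − 5 = -2.3928.
M = m − (m − M) = 6.38 − (-2.3928) = 8.773.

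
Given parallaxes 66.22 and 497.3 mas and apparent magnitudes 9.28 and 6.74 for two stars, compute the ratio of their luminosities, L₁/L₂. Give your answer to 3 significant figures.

L₁/L₂ = 5.44

d₁ = 1/p₁ = 1/0.06622″ = 15.101 pc; d₂ = 1/p₂ = 1/0.4973″ = 2.0109 pc.
M₁ = m₁ − 5 log₁₀ d₁ + 5 = 9.28 − 5.8950 + 5 = 8.3850.
M₂ = 6.74 − 1.5170 + 5 = 10.2230.
L₁/L₂ = 10^(0.4(M₂ − M₁)) = 10^(0.4 × 1.8380) = 10^0.73520 = 5.435.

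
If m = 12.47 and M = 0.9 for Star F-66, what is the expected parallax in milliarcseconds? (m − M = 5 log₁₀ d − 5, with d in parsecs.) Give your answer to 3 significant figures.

m − M = 12.47 − 0.9 = 11.57.
d = 10^((m−M)/5 + 1) = 10^3.314 = 2060.6 pc.
p = 1/d = 1/2060.6 = 0.0004853 arcsec = 0.4853 mas.

0.485 mas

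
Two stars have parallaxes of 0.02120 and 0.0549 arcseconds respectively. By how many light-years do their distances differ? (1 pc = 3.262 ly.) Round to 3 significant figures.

94.5 ly

d_A = 1/0.02120″ = 47.17 pc; d_B = 1/0.05490″ = 18.215 pc.
|d_B − d_A| = |18.215 − 47.17| = 28.955 pc = 28.955 × 3.262 ly = 94.451 ly.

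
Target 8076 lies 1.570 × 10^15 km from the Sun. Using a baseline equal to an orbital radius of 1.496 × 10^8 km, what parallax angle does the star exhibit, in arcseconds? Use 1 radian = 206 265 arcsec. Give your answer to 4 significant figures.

θ ≈ B/d = (1.496 × 10^8) / (1.570 × 10^15) = 9.5287 × 10^-8 rad.
In arcseconds: 9.5287 × 10^-8 × 206265 = 0.019654″.

0.01965 arcsec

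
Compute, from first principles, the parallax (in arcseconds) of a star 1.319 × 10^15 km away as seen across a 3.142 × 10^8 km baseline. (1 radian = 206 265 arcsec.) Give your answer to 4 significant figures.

θ ≈ B/d = (3.142 × 10^8) / (1.319 × 10^15) = 2.3821 × 10^-7 rad.
In arcseconds: 2.3821 × 10^-7 × 206265 = 0.049134″.

0.04913 arcsec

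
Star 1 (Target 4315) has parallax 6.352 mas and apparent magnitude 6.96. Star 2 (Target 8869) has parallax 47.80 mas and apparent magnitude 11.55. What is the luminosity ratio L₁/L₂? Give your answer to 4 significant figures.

d₁ = 1/p₁ = 1/0.006352″ = 157.43 pc; d₂ = 1/p₂ = 1/0.04780″ = 20.921 pc.
M₁ = m₁ − 5 log₁₀ d₁ + 5 = 6.96 − 10.9854 + 5 = 0.9746.
M₂ = 11.55 − 6.6029 + 5 = 9.9471.
L₁/L₂ = 10^(0.4(M₂ − M₁)) = 10^(0.4 × 8.9725) = 10^3.58900 = 3881.5.

L₁/L₂ = 3882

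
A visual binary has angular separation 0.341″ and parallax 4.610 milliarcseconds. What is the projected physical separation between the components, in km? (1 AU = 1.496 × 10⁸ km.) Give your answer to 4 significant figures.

1.107 × 10^10 km

d = 1/p = 1/0.004610″ = 216.92 pc.
At distance d (pc), an angle of θ arcsec spans θ·d AU: s = 0.341 × 216.92 = 73.97 AU.
= 73.97 × 1.496 × 10⁸ km = 1.1066 × 10^10 km.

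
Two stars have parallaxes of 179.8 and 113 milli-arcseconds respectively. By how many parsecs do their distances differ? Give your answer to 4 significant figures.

d_A = 1/0.1798″ = 5.5617 pc; d_B = 1/0.1130″ = 8.8496 pc.
|d_B − d_A| = |8.8496 − 5.5617| = 3.2879 pc.

3.288 pc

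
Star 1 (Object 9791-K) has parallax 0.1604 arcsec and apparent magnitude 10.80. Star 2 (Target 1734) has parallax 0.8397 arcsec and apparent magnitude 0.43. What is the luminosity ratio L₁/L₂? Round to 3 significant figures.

d₁ = 1/p₁ = 1/0.1604″ = 6.2344 pc; d₂ = 1/p₂ = 1/0.8397″ = 1.1909 pc.
M₁ = m₁ − 5 log₁₀ d₁ + 5 = 10.80 − 3.9740 + 5 = 11.8260.
M₂ = 0.43 − 0.3794 + 5 = 5.0506.
L₁/L₂ = 10^(0.4(M₂ − M₁)) = 10^(0.4 × (-6.7754)) = 10^(-2.71016) = 0.0019491.

L₁/L₂ = 0.00195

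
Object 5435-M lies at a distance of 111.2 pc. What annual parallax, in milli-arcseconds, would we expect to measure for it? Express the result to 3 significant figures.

p = 1/d = 1/111.2 = 0.0089928 arcsec.
= 0.0089928 × 1000 = 8.9928 mas.

8.99 mas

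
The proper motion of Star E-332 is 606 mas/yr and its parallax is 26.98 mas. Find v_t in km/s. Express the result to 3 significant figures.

d = 1/p = 1/0.02698″ = 37.064 pc.
μ = 606 mas/yr = 0.606 ″/yr.
v_t = 4.74 × μ × d = 4.74 × 0.606 × 37.064 = 106.46 km/s.

106 km/s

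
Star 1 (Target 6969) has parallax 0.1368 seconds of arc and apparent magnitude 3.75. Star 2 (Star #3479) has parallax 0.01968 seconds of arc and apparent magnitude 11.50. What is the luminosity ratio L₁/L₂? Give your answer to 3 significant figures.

L₁/L₂ = 26.1

d₁ = 1/p₁ = 1/0.1368″ = 7.3099 pc; d₂ = 1/p₂ = 1/0.01968″ = 50.813 pc.
M₁ = m₁ − 5 log₁₀ d₁ + 5 = 3.75 − 4.3196 + 5 = 4.4304.
M₂ = 11.50 − 8.5299 + 5 = 7.9701.
L₁/L₂ = 10^(0.4(M₂ − M₁)) = 10^(0.4 × 3.5397) = 10^1.41588 = 26.054.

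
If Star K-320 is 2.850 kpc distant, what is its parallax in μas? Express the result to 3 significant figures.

d = 2.850 kpc = 2850 pc.
p = 1/d = 1/2850 = 0.00035088 arcsec.
= 0.00035088 × 10⁶ = 350.88 μas.

351 μas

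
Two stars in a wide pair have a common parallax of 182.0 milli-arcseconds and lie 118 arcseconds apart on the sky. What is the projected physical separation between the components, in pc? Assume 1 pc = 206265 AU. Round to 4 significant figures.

0.003143 pc

d = 1/p = 1/0.1820″ = 5.4945 pc.
At distance d (pc), an angle of θ arcsec spans θ·d AU: s = 118 × 5.4945 = 648.35 AU.
= 648.35 / 206265 = 0.0031433 pc.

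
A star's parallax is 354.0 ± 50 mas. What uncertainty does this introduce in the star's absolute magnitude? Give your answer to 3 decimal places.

σ_M = 0.307 mag

M = m − 5 log₁₀ d + 5 = m + 5 log₁₀ p + 5, so ∂M/∂p = 5/(p ln 10).
σ_M = (5/ln 10) · (σ_p/p) = 2.1715 × 50/354.0 = 2.1715 × 0.14124 = 0.3067.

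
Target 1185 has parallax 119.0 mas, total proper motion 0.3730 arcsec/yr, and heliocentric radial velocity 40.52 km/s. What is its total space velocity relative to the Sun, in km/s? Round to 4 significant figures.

d = 1/p = 1/0.1190″ = 8.4034 pc.
v_t = 4.740 μ d = 4.740 × 0.3730 × 8.4034 = 14.857 km/s.
v = √(v_r² + v_t²) = √(40.52² + 14.857²) = √1862.6 = 43.158 km/s.

43.16 km/s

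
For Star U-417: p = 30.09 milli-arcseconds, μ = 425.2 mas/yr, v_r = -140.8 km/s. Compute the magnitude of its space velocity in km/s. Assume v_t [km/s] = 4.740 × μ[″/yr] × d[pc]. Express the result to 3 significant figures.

156 km/s

d = 1/p = 1/0.03009″ = 33.234 pc.
μ = 425.2 mas/yr = 0.4252 ″/yr.
v_t = 4.740 μ d = 4.740 × 0.4252 × 33.234 = 66.981 km/s.
v = √(v_r² + v_t²) = √((-140.8)² + 66.981²) = √24311.1 = 155.92 km/s.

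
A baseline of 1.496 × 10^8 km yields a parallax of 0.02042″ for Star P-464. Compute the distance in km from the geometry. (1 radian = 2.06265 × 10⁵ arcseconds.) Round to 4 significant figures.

1.511 × 10^15 km

θ = 0.02042″ = 0.02042/206265 = 9.8999 × 10^-8 rad.
d = B/θ = (1.496 × 10^8) / (9.8999 × 10^-8) = 1.5111 × 10^15 km.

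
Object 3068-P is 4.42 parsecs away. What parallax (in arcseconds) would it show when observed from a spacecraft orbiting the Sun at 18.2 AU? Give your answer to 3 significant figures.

4.12 arcsec

p (arcsec) = B (AU) / d (pc).
p = 18.2 / 4.42 = 4.1176 arcsec.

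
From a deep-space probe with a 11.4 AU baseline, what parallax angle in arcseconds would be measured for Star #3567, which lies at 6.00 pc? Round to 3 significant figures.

1.90 arcsec

p (arcsec) = B (AU) / d (pc).
p = 11.4 / 6.00 = 1.9 arcsec.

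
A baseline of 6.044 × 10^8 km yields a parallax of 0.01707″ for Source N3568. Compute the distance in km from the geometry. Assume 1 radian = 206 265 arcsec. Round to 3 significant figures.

7.30 × 10^15 km

θ = 0.01707″ = 0.01707/206265 = 8.2758 × 10^-8 rad.
d = B/θ = (6.044 × 10^8) / (8.2758 × 10^-8) = 7.3032 × 10^15 km.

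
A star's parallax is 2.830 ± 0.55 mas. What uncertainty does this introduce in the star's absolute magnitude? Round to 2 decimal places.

σ_M = 0.42 mag

M = m − 5 log₁₀ d + 5 = m + 5 log₁₀ p + 5, so ∂M/∂p = 5/(p ln 10).
σ_M = (5/ln 10) · (σ_p/p) = 2.1715 × 0.55/2.830 = 2.1715 × 0.19435 = 0.42203.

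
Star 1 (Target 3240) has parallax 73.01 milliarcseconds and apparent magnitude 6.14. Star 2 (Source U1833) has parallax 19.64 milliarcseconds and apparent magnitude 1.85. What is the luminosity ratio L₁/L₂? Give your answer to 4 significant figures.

d₁ = 1/p₁ = 1/0.07301″ = 13.697 pc; d₂ = 1/p₂ = 1/0.01964″ = 50.916 pc.
M₁ = m₁ − 5 log₁₀ d₁ + 5 = 6.14 − 5.6831 + 5 = 5.4569.
M₂ = 1.85 − 8.5343 + 5 = -1.6843.
L₁/L₂ = 10^(0.4(M₂ − M₁)) = 10^(0.4 × (-7.1412)) = 10^(-2.85648) = 0.0013916.

L₁/L₂ = 0.001392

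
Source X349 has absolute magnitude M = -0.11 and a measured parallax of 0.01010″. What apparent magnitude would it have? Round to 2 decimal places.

m = 4.87

d = 1/p = 1/0.01010″ = 99.01 pc.
m − M = 5 log₁₀ d − 5 = 5 log₁₀(99.01) − 5 = 9.9784 − 5 = 4.9784.
m = M + (m − M) = -0.11 + 4.9784 = 4.87.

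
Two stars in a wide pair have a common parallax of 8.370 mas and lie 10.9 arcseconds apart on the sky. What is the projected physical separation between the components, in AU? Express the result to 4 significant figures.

1302 AU

d = 1/p = 1/0.008370″ = 119.47 pc.
At distance d (pc), an angle of θ arcsec spans θ·d AU: s = 10.9 × 119.47 = 1302.2 AU.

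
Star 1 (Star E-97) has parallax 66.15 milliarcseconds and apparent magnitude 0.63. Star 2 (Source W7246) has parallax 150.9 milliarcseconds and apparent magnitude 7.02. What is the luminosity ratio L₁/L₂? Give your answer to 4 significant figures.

L₁/L₂ = 1872

d₁ = 1/p₁ = 1/0.06615″ = 15.117 pc; d₂ = 1/p₂ = 1/0.1509″ = 6.6269 pc.
M₁ = m₁ − 5 log₁₀ d₁ + 5 = 0.63 − 5.8973 + 5 = -0.2673.
M₂ = 7.02 − 4.1066 + 5 = 7.9134.
L₁/L₂ = 10^(0.4(M₂ − M₁)) = 10^(0.4 × 8.1807) = 10^3.27228 = 1871.9.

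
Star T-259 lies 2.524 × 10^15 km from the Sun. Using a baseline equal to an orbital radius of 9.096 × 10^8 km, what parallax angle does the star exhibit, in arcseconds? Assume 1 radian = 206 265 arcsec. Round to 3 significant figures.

θ ≈ B/d = (9.096 × 10^8) / (2.524 × 10^15) = 3.6038 × 10^-7 rad.
In arcseconds: 3.6038 × 10^-7 × 206265 = 0.074334″.

0.0743 arcsec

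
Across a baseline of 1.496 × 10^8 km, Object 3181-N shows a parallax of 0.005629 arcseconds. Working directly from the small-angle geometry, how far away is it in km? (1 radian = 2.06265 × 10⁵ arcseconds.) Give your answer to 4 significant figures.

5.482 × 10^15 km

θ = 0.005629″ = 0.005629/206265 = 2.7290 × 10^-8 rad.
d = B/θ = (1.496 × 10^8) / (2.7290 × 10^-8) = 5.4819 × 10^15 km.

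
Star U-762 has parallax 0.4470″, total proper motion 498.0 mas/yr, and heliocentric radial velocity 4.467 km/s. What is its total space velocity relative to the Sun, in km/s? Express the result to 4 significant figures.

d = 1/p = 1/0.4470″ = 2.2371 pc.
μ = 498.0 mas/yr = 0.4980 ″/yr.
v_t = 4.740 μ d = 4.740 × 0.4980 × 2.2371 = 5.2807 km/s.
v = √(v_r² + v_t²) = √(4.467² + 5.2807²) = √47.8399 = 6.9166 km/s.

6.917 km/s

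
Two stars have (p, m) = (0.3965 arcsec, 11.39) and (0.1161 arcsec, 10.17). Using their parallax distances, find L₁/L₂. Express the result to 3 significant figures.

d₁ = 1/p₁ = 1/0.3965″ = 2.5221 pc; d₂ = 1/p₂ = 1/0.1161″ = 8.6133 pc.
M₁ = m₁ − 5 log₁₀ d₁ + 5 = 11.39 − 2.0088 + 5 = 14.3812.
M₂ = 10.17 − 4.6758 + 5 = 10.4942.
L₁/L₂ = 10^(0.4(M₂ − M₁)) = 10^(0.4 × (-3.8870)) = 10^(-1.55480) = 0.027874.

L₁/L₂ = 0.0279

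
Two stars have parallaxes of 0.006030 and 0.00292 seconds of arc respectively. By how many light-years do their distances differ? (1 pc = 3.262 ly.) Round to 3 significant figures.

576 ly

d_A = 1/0.006030″ = 165.84 pc; d_B = 1/0.002920″ = 342.47 pc.
|d_B − d_A| = |342.47 − 165.84| = 176.63 pc = 176.63 × 3.262 ly = 576.17 ly.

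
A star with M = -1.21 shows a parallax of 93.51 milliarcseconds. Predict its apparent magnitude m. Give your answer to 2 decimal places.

d = 1/p = 1/0.09351″ = 10.694 pc.
m − M = 5 log₁₀ d − 5 = 5 log₁₀(10.694) − 5 = 5.1457 − 5 = 0.1457.
m = M + (m − M) = -1.21 + 0.1457 = -1.06.

m = -1.06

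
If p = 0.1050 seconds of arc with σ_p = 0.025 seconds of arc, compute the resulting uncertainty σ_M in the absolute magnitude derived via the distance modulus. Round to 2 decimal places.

M = m − 5 log₁₀ d + 5 = m + 5 log₁₀ p + 5, so ∂M/∂p = 5/(p ln 10).
σ_M = (5/ln 10) · (σ_p/p) = 2.1715 × 0.025/0.1050 = 2.1715 × 0.2381 = 0.51703.

σ_M = 0.52 mag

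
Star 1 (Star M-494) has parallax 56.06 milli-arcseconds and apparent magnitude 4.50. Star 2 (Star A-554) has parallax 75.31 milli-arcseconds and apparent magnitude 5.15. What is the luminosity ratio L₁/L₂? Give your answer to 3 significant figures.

d₁ = 1/p₁ = 1/0.05606″ = 17.838 pc; d₂ = 1/p₂ = 1/0.07531″ = 13.278 pc.
M₁ = m₁ − 5 log₁₀ d₁ + 5 = 4.50 − 6.2567 + 5 = 3.2433.
M₂ = 5.15 − 5.6157 + 5 = 4.5343.
L₁/L₂ = 10^(0.4(M₂ − M₁)) = 10^(0.4 × 1.2910) = 10^0.51640 = 3.284.

L₁/L₂ = 3.28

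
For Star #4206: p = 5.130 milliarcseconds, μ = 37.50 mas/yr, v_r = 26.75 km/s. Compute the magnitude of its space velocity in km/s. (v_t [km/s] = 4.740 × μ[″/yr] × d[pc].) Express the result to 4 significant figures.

d = 1/p = 1/0.005130″ = 194.93 pc.
μ = 37.50 mas/yr = 0.03750 ″/yr.
v_t = 4.740 μ d = 4.740 × 0.03750 × 194.93 = 34.649 km/s.
v = √(v_r² + v_t²) = √(26.75² + 34.649²) = √1916.12 = 43.774 km/s.

43.77 km/s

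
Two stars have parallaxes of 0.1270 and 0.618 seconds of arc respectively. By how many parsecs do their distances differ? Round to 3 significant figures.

d_A = 1/0.1270″ = 7.874 pc; d_B = 1/0.6180″ = 1.6181 pc.
|d_B − d_A| = |1.6181 − 7.874| = 6.2559 pc.

6.26 pc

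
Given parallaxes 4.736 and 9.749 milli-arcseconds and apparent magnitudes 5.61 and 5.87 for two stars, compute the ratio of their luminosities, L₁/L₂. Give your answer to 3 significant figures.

d₁ = 1/p₁ = 1/0.004736″ = 211.15 pc; d₂ = 1/p₂ = 1/0.009749″ = 102.57 pc.
M₁ = m₁ − 5 log₁₀ d₁ + 5 = 5.61 − 11.6230 + 5 = -1.0130.
M₂ = 5.87 − 10.0551 + 5 = 0.8149.
L₁/L₂ = 10^(0.4(M₂ − M₁)) = 10^(0.4 × 1.8279) = 10^0.73116 = 5.3847.

L₁/L₂ = 5.38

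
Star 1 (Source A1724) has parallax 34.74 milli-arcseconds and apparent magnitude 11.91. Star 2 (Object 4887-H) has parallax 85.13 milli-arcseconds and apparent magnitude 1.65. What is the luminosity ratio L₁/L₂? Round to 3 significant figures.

d₁ = 1/p₁ = 1/0.03474″ = 28.785 pc; d₂ = 1/p₂ = 1/0.08513″ = 11.747 pc.
M₁ = m₁ − 5 log₁₀ d₁ + 5 = 11.91 − 7.2958 + 5 = 9.6142.
M₂ = 1.65 − 5.3496 + 5 = 1.3004.
L₁/L₂ = 10^(0.4(M₂ − M₁)) = 10^(0.4 × (-8.3138)) = 10^(-3.32552) = 0.00047259.

L₁/L₂ = 0.000473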